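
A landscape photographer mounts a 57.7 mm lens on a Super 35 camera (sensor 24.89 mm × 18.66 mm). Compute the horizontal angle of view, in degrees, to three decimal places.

Angle of view α = 2·arctan(w/2f) with w = 24.89 mm and f = 57.7 mm.
w/2f = 0.21568; arctan(0.21568) ≈ 12.1714°, so α ≈ 24.3427°.

24.343°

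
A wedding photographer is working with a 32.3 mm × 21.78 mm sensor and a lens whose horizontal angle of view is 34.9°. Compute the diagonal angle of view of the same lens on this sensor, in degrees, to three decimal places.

41.526°

From the horizontal AOV: f = 32.3 / (2·tan(17.45°)) = 32.3 / 0.62868 ≈ 51.3775 mm.
Sensor diagonal = √(32.3² + 21.78²) = √1517.6584 ≈ 38.9571 mm.
Diagonal AOV = 2·arctan(38.9571 / (2 × 51.3775)) = 2·arctan(0.37913) ≈ 41.5260°.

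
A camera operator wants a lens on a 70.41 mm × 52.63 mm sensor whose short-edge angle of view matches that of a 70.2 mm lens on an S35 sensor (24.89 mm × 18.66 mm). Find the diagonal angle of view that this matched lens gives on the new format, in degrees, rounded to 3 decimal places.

Equal short-edge AOV ⇒ f₂ = f₁ · 52.63/18.66 = 70.2 × 2.82047 ≈ 197.9971 mm.
Sensor diagonal = √(70.41² + 52.63²) = √7727.4850 ≈ 87.9061 mm.
Diagonal AOV on the new format = 2·arctan(87.9061 / (2 × 197.9971)) = 2·arctan(0.22199) ≈ 25.0321°.

25.032°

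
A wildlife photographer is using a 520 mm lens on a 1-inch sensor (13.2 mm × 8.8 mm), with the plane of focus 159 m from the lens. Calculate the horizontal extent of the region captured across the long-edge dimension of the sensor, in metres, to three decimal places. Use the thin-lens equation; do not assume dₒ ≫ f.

4.023 m

dₒ: 159 m = 159000 mm.
Similar triangles through the lens centre give W/dₒ = w/dᵢ; with 1/f = 1/dₒ + 1/dᵢ this gives W = w·(dₒ − f)/f.
W = 13.2 mm × (159000 − 520) / 520 = 13.2 × 304.7692 ≈ 4022.954 mm = 4.02295 m.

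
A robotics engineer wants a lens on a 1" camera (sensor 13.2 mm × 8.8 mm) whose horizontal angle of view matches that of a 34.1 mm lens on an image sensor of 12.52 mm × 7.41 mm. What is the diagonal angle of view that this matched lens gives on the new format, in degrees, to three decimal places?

24.884°

Equal horizontal AOV ⇒ f₂ = f₁ · 13.2/12.52 = 34.1 × 1.05431 ≈ 35.9521 mm.
Sensor diagonal = √(13.2² + 8.8²) = √251.6800 ≈ 15.8644 mm.
Diagonal AOV on the new format = 2·arctan(15.8644 / (2 × 35.9521)) = 2·arctan(0.22063) ≈ 24.8840°.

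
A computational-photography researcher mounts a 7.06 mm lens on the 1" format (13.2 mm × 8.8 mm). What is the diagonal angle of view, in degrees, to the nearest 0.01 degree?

Sensor diagonal = √(13.2² + 8.8²) = √251.6800 ≈ 15.8644 mm.
Angle of view α = 2·arctan(d/2f) with d = 15.8644 mm and f = 7.06 mm.
d/2f = 1.12354; arctan(1.12354) ≈ 48.3296°, so α ≈ 96.6592°.

96.66°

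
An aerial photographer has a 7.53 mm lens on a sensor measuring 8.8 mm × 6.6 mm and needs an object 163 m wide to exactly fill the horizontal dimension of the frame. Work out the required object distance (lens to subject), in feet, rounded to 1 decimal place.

W: 163 m = 163000 mm.
Magnification m = w/W = dᵢ/dₒ; combined with 1/f = 1/dₒ + 1/dᵢ this gives dₒ = f·(1 + W/w).
dₒ = 7.53 mm × (1 + 163000/8.8) = 7.53 × 18523.7273 ≈ 139483.666 mm = 139483.666/304.8 ft = 457.624 ft.

457.6 ft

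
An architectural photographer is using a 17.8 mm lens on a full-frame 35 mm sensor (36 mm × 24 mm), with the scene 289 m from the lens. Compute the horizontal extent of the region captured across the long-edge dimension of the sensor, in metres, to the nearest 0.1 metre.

dₒ: 289 m = 289000 mm.
Similar triangles through the lens centre give W/dₒ = w/dᵢ; with 1/f = 1/dₒ + 1/dᵢ this gives W = w·(dₒ − f)/f.
W = 36 mm × (289000 − 17.8) / 17.8 = 36 × 16234.9551 ≈ 584458.382 mm = 584.458 m.

584.5 m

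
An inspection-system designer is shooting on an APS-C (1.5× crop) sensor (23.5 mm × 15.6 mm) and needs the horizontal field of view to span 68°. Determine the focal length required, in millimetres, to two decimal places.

17.42 mm

From α = 2·arctan(w/2f) we get f = w / (2·tan(α/2)).
With w = 23.5 mm and α/2 = 34°, tan(α/2) ≈ 0.67451, so f ≈ 23.5 / 1.34902 ≈ 17.4201 mm.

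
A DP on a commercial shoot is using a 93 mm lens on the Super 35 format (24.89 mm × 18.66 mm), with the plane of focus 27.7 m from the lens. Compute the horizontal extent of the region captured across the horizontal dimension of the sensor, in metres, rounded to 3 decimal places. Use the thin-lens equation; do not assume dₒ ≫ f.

7.389 m

dₒ: 27.7 m = 27700 mm.
Similar triangles through the lens centre give W/dₒ = w/dᵢ; with 1/f = 1/dₒ + 1/dᵢ this gives W = w·(dₒ − f)/f.
W = 24.89 mm × (27700 − 93) / 93 = 24.89 × 296.8495 ≈ 7388.583 mm = 7.38858 m.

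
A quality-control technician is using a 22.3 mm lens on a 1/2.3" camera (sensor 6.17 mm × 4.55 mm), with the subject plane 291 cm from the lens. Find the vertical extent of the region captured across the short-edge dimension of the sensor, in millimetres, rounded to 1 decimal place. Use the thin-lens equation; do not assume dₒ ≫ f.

dₒ: 291 cm = 2910 mm.
Similar triangles through the lens centre give W/dₒ = h/dᵢ; with 1/f = 1/dₒ + 1/dᵢ this gives W = h·(dₒ − f)/f.
W = 4.55 mm × (2910 − 22.3) / 22.3 = 4.55 × 129.4933 ≈ 589.194 mm.

589.2 mm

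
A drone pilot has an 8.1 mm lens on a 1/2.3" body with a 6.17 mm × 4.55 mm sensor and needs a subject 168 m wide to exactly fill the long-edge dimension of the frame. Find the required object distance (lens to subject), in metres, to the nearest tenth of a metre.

W: 168 m = 168000 mm.
Magnification m = w/W = dᵢ/dₒ; combined with 1/f = 1/dₒ + 1/dᵢ this gives dₒ = f·(1 + W/w).
dₒ = 8.1 mm × (1 + 168000/6.17) = 8.1 × 27229.5251 ≈ 220559.153 mm = 220.559 m.

220.6 m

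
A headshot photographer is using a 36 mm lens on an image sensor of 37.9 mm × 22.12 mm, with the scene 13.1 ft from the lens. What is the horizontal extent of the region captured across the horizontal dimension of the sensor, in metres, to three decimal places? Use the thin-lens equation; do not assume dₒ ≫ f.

4.166 m

dₒ: 13.1 ft × 304.8 mm/ft = 3992.88 mm.
Similar triangles through the lens centre give W/dₒ = w/dᵢ; with 1/f = 1/dₒ + 1/dᵢ this gives W = w·(dₒ − f)/f.
W = 37.9 mm × (3992.88 − 36) / 36 = 37.9 × 109.9133 ≈ 4165.715 mm = 4.16572 m.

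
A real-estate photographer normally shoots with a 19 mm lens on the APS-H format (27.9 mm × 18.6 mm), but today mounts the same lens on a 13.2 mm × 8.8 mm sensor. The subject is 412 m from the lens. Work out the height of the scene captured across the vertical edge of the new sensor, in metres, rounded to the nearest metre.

191 m

The focal length stays 19 mm; the relevant sensor dimension is now h = 8.8 mm. Object distance dₒ = 412 m = 412000 mm.
Thin-lens field height W = h·(dₒ − f)/f = 8.8 × (412000 − 19)/19 ≈ 190812.253 mm = 190.812 m.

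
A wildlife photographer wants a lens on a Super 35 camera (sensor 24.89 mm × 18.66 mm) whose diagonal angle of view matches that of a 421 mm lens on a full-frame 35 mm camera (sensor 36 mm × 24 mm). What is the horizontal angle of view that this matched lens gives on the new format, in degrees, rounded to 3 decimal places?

4.709°

Sensor diagonal = √(36² + 24²) = √1872.0000 ≈ 43.2666 mm.
Sensor diagonal = √(24.89² + 18.66²) = √967.7077 ≈ 31.1080 mm.
Equal diagonal AOV ⇒ f₂ = f₁ · 31.1080/43.2666 = 421 × 0.71898 ≈ 302.6922 mm.
Horizontal AOV on the new format = 2·arctan(24.89 / (2 × 302.6922)) = 2·arctan(0.04111) ≈ 4.7087°.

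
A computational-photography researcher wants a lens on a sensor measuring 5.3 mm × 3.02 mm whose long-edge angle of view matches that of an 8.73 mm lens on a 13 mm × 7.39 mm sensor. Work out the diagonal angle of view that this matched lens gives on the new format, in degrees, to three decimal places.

Equal long-edge AOV ⇒ f₂ = f₁ · 5.3/13 = 8.73 × 0.40769 ≈ 3.5592 mm.
Sensor diagonal = √(5.3² + 3.02²) = √37.2104 ≈ 6.1000 mm.
Diagonal AOV on the new format = 2·arctan(6.1000 / (2 × 3.5592)) = 2·arctan(0.85695) ≈ 81.1898°.

81.190°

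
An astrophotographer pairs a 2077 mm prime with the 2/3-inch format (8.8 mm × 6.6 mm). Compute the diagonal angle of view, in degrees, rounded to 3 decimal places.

0.303°

Sensor diagonal = √(8.8² + 6.6²) = √121.0000 ≈ 11.0000 mm.
Angle of view α = 2·arctan(d/2f) with d = 11.0000 mm and f = 2077 mm.
d/2f = 0.00265; arctan(0.00265) ≈ 0.1517°, so α ≈ 0.3034°.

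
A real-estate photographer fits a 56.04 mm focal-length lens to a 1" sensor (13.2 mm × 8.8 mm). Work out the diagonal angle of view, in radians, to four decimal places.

Sensor diagonal = √(13.2² + 8.8²) = √251.6800 ≈ 15.8644 mm.
Angle of view α = 2·arctan(d/2f) with d = 15.8644 mm and f = 56.04 mm.
d/2f = 0.14155; arctan(0.14155) ≈ 0.1406 rad, so α ≈ 0.2812 rad.

0.2812 rad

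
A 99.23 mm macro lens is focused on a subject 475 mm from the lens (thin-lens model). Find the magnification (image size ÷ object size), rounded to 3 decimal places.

Thin lens: 1/f = 1/dₒ + 1/dᵢ → 1/dᵢ = 1/99.23 − 1/475 = 0.0079723 mm⁻¹, so dᵢ ≈ 125.4338 mm.
Magnification m = dᵢ/dₒ = 125.4338/475 ≈ 0.26407.

0.264×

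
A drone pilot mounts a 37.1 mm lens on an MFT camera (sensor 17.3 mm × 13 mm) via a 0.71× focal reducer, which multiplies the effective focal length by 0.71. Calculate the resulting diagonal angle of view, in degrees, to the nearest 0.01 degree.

44.66°

Effective focal length f = 37.1 × 0.71 = 26.341 mm.
Sensor diagonal = √(17.3² + 13²) = √468.2900 ≈ 21.6400 mm.
α = 2·arctan(21.640 / (2 × 26.341)) = 2·arctan(0.41077) ≈ 44.6624°.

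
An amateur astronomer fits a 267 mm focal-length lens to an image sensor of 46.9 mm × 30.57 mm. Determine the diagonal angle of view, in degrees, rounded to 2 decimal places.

Sensor diagonal = √(46.9² + 30.57²) = √3134.1349 ≈ 55.9833 mm.
Angle of view α = 2·arctan(d/2f) with d = 55.9833 mm and f = 267 mm.
d/2f = 0.10484; arctan(0.10484) ≈ 5.9849°, so α ≈ 11.9698°.

11.97°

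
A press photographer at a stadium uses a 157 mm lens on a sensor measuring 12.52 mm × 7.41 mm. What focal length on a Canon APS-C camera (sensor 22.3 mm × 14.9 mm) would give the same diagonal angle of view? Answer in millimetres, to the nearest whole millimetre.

289 mm

Sensor diagonal = √(12.52² + 7.41²) = √211.6585 ≈ 14.5485 mm.
Sensor diagonal = √(22.3² + 14.9²) = √719.3000 ≈ 26.8198 mm.
Equal angle of view means equal diagonal/f ratio, so f₂ = f₁ · (diagonal₂/diagonal₁) = 157 × 26.8198/14.5485.
f₂ = 157 × 1.84347 ≈ 289.426 mm.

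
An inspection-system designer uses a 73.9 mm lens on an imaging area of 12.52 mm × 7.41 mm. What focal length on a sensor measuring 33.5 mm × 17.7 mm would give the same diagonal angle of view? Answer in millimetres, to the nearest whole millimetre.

192 mm

Sensor diagonal = √(12.52² + 7.41²) = √211.6585 ≈ 14.5485 mm.
Sensor diagonal = √(33.5² + 17.7²) = √1435.5400 ≈ 37.8885 mm.
Equal angle of view means equal diagonal/f ratio, so f₂ = f₁ · (diagonal₂/diagonal₁) = 73.9 × 37.8885/14.5485.
f₂ = 73.9 × 2.60429 ≈ 192.457 mm.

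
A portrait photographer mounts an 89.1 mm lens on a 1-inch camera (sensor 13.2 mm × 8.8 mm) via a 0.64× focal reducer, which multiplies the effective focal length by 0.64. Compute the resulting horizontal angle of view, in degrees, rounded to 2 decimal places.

Effective focal length f = 89.1 × 0.64 = 57.024 mm.
α = 2·arctan(13.2 / (2 × 57.024)) = 2·arctan(0.11574) ≈ 13.2042°.

13.20°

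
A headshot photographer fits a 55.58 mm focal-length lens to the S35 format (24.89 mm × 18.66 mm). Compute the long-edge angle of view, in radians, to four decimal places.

Angle of view α = 2·arctan(w/2f) with w = 24.89 mm and f = 55.58 mm.
w/2f = 0.22391; arctan(0.22391) ≈ 0.2203 rad, so α ≈ 0.4406 rad.

0.4406 rad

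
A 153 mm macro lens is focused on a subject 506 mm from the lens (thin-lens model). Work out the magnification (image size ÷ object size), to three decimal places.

0.433×

Thin lens: 1/f = 1/dₒ + 1/dᵢ → 1/dᵢ = 1/153 − 1/506 = 0.0045597 mm⁻¹, so dᵢ ≈ 219.3144 mm.
Magnification m = dᵢ/dₒ = 219.3144/506 ≈ 0.43343.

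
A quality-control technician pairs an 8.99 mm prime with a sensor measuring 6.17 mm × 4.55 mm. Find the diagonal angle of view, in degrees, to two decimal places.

46.18°

Sensor diagonal = √(6.17² + 4.55²) = √58.7714 ≈ 7.6663 mm.
Angle of view α = 2·arctan(d/2f) with d = 7.6663 mm and f = 8.99 mm.
d/2f = 0.42638; arctan(0.42638) ≈ 23.0923°, so α ≈ 46.1845°.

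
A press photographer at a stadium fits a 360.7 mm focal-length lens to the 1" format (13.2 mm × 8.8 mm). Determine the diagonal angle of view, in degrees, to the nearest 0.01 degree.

2.52°

Sensor diagonal = √(13.2² + 8.8²) = √251.6800 ≈ 15.8644 mm.
Angle of view α = 2·arctan(d/2f) with d = 15.8644 mm and f = 360.7 mm.
d/2f = 0.02199; arctan(0.02199) ≈ 1.2598°, so α ≈ 2.5196°.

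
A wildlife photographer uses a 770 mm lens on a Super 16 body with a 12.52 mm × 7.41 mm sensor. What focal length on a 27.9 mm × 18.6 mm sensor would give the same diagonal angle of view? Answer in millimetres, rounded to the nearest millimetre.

1775 mm

Sensor diagonal = √(12.52² + 7.41²) = √211.6585 ≈ 14.5485 mm.
Sensor diagonal = √(27.9² + 18.6²) = √1124.3700 ≈ 33.5316 mm.
Equal angle of view means equal diagonal/f ratio, so f₂ = f₁ · (diagonal₂/diagonal₁) = 770 × 33.5316/14.5485.
f₂ = 770 × 2.30482 ≈ 1774.710 mm.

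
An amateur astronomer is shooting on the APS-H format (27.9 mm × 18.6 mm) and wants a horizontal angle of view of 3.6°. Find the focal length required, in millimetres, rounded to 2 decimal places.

443.90 mm

From α = 2·arctan(w/2f) we get f = w / (2·tan(α/2)).
With w = 27.9 mm and α/2 = 1.8°, tan(α/2) ≈ 0.03143, so f ≈ 27.9 / 0.06285 ≈ 443.8962 mm.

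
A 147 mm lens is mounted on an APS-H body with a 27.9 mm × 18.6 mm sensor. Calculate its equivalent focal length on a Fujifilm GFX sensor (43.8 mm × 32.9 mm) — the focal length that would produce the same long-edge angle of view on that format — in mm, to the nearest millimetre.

231 mm

Equal angle of view means equal width/f ratio, so f₂ = f₁ · (width₂/width₁) = 147 × 43.8/27.9.
f₂ = 147 × 1.56989 ≈ 230.774 mm.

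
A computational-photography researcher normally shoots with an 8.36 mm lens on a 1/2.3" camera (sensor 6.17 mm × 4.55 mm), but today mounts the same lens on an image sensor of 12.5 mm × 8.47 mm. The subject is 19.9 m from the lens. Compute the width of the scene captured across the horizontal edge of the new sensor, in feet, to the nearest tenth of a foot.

The focal length stays 8.36 mm; the relevant sensor dimension is now w = 12.5 mm. Object distance dₒ = 19.9 m = 19900 mm.
Thin-lens field width W = w·(dₒ − f)/f = 12.5 × (19900 − 8.36)/8.36 ≈ 29742.285 mm = 29742.285/304.8 ft = 97.5797 ft.

97.6 ft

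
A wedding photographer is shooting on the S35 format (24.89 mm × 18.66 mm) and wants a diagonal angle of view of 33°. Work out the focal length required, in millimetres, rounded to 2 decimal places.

52.51 mm

Sensor diagonal = √(24.89² + 18.66²) = √967.7077 ≈ 31.1080 mm.
From α = 2·arctan(d/2f) we get f = d / (2·tan(α/2)).
With d = 31.1080 mm and α/2 = 16.5°, tan(α/2) ≈ 0.29621, so f ≈ 31.1080 / 0.59243 ≈ 52.5094 mm.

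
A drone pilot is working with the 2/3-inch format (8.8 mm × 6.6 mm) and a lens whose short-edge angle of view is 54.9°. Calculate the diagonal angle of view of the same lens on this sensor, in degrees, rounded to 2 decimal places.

81.77°

From the short-edge AOV: f = 6.6 / (2·tan(27.45°)) = 6.6 / 1.03892 ≈ 6.3528 mm.
Sensor diagonal = √(8.8² + 6.6²) = √121.0000 ≈ 11.0000 mm.
Diagonal AOV = 2·arctan(11.0000 / (2 × 6.3528)) = 2·arctan(0.86576) ≈ 81.7697°.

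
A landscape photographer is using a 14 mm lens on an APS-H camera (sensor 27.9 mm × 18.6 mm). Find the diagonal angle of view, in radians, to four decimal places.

Sensor diagonal = √(27.9² + 18.6²) = √1124.3700 ≈ 33.5316 mm.
Angle of view α = 2·arctan(d/2f) with d = 33.5316 mm and f = 14 mm.
d/2f = 1.19756; arctan(1.19756) ≈ 0.8751 rad, so α ≈ 1.7501 rad.

1.7501 rad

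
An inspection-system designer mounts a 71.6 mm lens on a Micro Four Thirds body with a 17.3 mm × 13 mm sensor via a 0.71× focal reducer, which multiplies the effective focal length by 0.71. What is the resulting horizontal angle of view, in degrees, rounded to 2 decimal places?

Effective focal length f = 71.6 × 0.71 = 50.836 mm.
α = 2·arctan(17.3 / (2 × 50.836)) = 2·arctan(0.17016) ≈ 19.3134°.

19.31°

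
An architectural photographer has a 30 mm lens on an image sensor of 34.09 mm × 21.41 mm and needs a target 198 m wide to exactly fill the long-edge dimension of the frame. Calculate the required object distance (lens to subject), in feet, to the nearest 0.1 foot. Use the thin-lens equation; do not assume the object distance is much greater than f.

571.8 ft

W: 198 m = 198000 mm.
Magnification m = w/W = dᵢ/dₒ; combined with 1/f = 1/dₒ + 1/dᵢ this gives dₒ = f·(1 + W/w).
dₒ = 30 mm × (1 + 198000/34.09) = 30 × 5809.1549 ≈ 174274.647 mm = 174274.647/304.8 ft = 571.767 ft.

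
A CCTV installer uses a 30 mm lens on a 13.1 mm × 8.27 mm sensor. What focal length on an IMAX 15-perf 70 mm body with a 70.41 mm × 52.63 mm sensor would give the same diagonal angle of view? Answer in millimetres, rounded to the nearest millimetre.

170 mm

Sensor diagonal = √(13.1² + 8.27²) = √240.0029 ≈ 15.4920 mm.
Sensor diagonal = √(70.41² + 52.63²) = √7727.4850 ≈ 87.9061 mm.
Equal angle of view means equal diagonal/f ratio, so f₂ = f₁ · (diagonal₂/diagonal₁) = 30 × 87.9061/15.4920.
f₂ = 30 × 5.67428 ≈ 170.228 mm.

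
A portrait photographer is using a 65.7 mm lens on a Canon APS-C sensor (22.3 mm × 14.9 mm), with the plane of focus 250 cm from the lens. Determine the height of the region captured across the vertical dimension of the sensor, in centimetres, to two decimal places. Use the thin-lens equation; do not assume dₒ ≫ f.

dₒ: 250 cm = 2500 mm.
Similar triangles through the lens centre give W/dₒ = h/dᵢ; with 1/f = 1/dₒ + 1/dᵢ this gives W = h·(dₒ − f)/f.
W = 14.9 mm × (2500 − 65.7) / 65.7 = 14.9 × 37.0518 ≈ 552.071 mm = 55.2071 cm.

55.21 cm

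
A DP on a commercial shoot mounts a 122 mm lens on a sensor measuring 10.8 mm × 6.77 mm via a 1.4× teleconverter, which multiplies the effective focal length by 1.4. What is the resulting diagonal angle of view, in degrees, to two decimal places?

4.27°

Effective focal length f = 122 × 1.4 = 170.8 mm.
Sensor diagonal = √(10.8² + 6.77²) = √162.4729 ≈ 12.7465 mm.
α = 2·arctan(12.746 / (2 × 170.8)) = 2·arctan(0.03731) ≈ 4.2739°.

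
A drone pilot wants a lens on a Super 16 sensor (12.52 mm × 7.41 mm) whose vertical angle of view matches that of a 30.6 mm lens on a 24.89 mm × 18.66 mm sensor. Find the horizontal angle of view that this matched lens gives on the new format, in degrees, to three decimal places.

Equal vertical AOV ⇒ f₂ = f₁ · 7.41/18.66 = 30.6 × 0.39711 ≈ 12.1514 mm.
Horizontal AOV on the new format = 2·arctan(12.52 / (2 × 12.1514)) = 2·arctan(0.51516) ≈ 54.5119°.

54.512°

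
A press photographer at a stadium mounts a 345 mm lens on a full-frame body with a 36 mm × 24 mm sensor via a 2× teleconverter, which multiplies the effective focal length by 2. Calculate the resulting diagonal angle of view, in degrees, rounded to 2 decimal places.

3.59°

Effective focal length f = 345 × 2 = 690 mm.
Sensor diagonal = √(36² + 24²) = √1872.0000 ≈ 43.2666 mm.
α = 2·arctan(43.267 / (2 × 690)) = 2·arctan(0.03135) ≈ 3.5916°.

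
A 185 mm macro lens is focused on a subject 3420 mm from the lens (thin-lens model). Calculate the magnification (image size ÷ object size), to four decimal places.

0.0572×

Thin lens: 1/f = 1/dₒ + 1/dᵢ → 1/dᵢ = 1/185 − 1/3420 = 0.0051130 mm⁻¹, so dᵢ ≈ 195.5796 mm.
Magnification m = dᵢ/dₒ = 195.5796/3420 ≈ 0.05719.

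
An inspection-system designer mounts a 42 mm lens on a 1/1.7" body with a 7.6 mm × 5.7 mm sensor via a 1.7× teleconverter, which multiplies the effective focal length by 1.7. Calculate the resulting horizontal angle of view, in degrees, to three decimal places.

6.093°

Effective focal length f = 42 × 1.7 = 71.4 mm.
α = 2·arctan(7.6 / (2 × 71.4)) = 2·arctan(0.05322) ≈ 6.0930°.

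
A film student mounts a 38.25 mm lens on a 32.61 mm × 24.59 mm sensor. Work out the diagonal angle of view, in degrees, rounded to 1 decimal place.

Sensor diagonal = √(32.61² + 24.59²) = √1668.0802 ≈ 40.8421 mm.
Angle of view α = 2·arctan(d/2f) with d = 40.8421 mm and f = 38.25 mm.
d/2f = 0.53388; arctan(0.53388) ≈ 28.0971°, so α ≈ 56.1941°.

56.2°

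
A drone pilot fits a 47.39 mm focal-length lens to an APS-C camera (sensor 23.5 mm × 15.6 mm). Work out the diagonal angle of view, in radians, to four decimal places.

Sensor diagonal = √(23.5² + 15.6²) = √795.6100 ≈ 28.2066 mm.
Angle of view α = 2·arctan(d/2f) with d = 28.2066 mm and f = 47.39 mm.
d/2f = 0.29760; arctan(0.29760) ≈ 0.2893 rad, so α ≈ 0.5785 rad.

0.5785 rad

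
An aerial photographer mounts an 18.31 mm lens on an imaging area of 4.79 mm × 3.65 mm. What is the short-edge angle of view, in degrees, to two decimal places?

Angle of view α = 2·arctan(h/2f) with h = 3.65 mm and f = 18.31 mm.
h/2f = 0.09967; arctan(0.09967) ≈ 5.6920°, so α ≈ 11.3840°.

11.38°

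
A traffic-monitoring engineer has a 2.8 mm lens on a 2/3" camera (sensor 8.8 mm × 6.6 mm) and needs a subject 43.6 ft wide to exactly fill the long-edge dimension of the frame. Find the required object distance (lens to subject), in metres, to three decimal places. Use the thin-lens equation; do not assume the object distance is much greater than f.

W: 43.6 ft × 304.8 mm/ft = 13289.28 mm.
Magnification m = w/W = dᵢ/dₒ; combined with 1/f = 1/dₒ + 1/dᵢ this gives dₒ = f·(1 + W/w).
dₒ = 2.8 mm × (1 + 13289.3/8.8) = 2.8 × 1511.1454 ≈ 4231.207 mm = 4.23121 m.

4.231 m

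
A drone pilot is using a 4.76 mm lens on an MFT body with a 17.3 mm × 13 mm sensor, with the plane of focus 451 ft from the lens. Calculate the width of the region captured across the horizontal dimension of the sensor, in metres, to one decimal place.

dₒ: 451 ft × 304.8 mm/ft = 137464.80 mm.
Similar triangles through the lens centre give W/dₒ = w/dᵢ; with 1/f = 1/dₒ + 1/dᵢ this gives W = w·(dₒ − f)/f.
W = 17.3 mm × (137465 − 4.76) / 4.76 = 17.3 × 28878.1587 ≈ 499592.146 mm = 499.592 m.

499.6 m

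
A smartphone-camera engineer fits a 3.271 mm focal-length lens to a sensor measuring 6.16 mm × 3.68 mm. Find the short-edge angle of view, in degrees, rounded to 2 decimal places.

Angle of view α = 2·arctan(h/2f) with h = 3.68 mm and f = 3.271 mm.
h/2f = 0.56252; arctan(0.56252) ≈ 29.3586°, so α ≈ 58.7172°.

58.72°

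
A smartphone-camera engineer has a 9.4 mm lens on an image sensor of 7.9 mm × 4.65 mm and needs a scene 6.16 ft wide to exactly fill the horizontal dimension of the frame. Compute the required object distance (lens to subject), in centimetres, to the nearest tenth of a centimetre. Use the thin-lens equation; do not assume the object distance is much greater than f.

W: 6.16 ft × 304.8 mm/ft = 1877.57 mm.
Magnification m = w/W = dᵢ/dₒ; combined with 1/f = 1/dₒ + 1/dᵢ this gives dₒ = f·(1 + W/w).
dₒ = 9.4 mm × (1 + 1877.57/7.9) = 9.4 × 238.6668 ≈ 2243.468 mm = 224.347 cm.

224.3 cm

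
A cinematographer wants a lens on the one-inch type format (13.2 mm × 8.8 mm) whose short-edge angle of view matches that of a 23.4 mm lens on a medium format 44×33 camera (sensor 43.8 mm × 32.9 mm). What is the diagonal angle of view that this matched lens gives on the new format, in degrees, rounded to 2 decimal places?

Equal short-edge AOV ⇒ f₂ = f₁ · 8.8/32.9 = 23.4 × 0.26748 ≈ 6.2590 mm.
Sensor diagonal = √(13.2² + 8.8²) = √251.6800 ≈ 15.8644 mm.
Diagonal AOV on the new format = 2·arctan(15.8644 / (2 × 6.2590)) = 2·arctan(1.26734) ≈ 103.4491°.

103.45°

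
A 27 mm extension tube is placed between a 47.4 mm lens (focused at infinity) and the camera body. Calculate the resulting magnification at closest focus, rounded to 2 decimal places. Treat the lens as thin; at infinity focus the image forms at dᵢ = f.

0.57×

The tube moves the image plane from f to f + e, so dᵢ = 47.4 + 27 = 74.4 mm. Focus is achieved when 1/f = 1/dₒ + 1/dᵢ, giving dₒ = 1/(1/f − 1/(f+e)).
Magnification m = dᵢ/dₒ = (f+e)·(1/f − 1/(f+e)) = e/f = 27/47.4 ≈ 0.5696.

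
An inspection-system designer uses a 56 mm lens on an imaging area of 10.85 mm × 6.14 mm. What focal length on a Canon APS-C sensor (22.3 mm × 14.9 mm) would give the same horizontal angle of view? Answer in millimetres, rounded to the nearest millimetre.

Equal angle of view means equal width/f ratio, so f₂ = f₁ · (width₂/width₁) = 56 × 22.3/10.85.
f₂ = 56 × 2.05530 ≈ 115.097 mm.

115 mm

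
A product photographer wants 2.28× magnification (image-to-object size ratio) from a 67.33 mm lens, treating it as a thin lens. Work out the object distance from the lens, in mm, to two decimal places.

With m = dᵢ/dₒ and 1/f = 1/dₒ + 1/dᵢ, substituting dᵢ = m·dₒ gives 1/f = (1 + 1/m)/dₒ, hence dₒ = f·(1 + 1/m).
dₒ = 67.33 × (1 + 1/2.28) = 67.33 × 1.43860 ≈ 96.861 mm.

96.86 mm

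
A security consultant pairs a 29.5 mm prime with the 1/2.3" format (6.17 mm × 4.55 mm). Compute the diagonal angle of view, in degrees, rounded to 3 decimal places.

Sensor diagonal = √(6.17² + 4.55²) = √58.7714 ≈ 7.6663 mm.
Angle of view α = 2·arctan(d/2f) with d = 7.6663 mm and f = 29.5 mm.
d/2f = 0.12994; arctan(0.12994) ≈ 7.4033°, so α ≈ 14.8067°.

14.807°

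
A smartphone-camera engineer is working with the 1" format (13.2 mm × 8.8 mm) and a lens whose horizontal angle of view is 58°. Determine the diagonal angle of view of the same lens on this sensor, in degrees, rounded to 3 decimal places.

67.343°

From the horizontal AOV: f = 13.2 / (2·tan(29°)) = 13.2 / 1.10862 ≈ 11.9067 mm.
Sensor diagonal = √(13.2² + 8.8²) = √251.6800 ≈ 15.8644 mm.
Diagonal AOV = 2·arctan(15.8644 / (2 × 11.9067)) = 2·arctan(0.66620) ≈ 67.3428°.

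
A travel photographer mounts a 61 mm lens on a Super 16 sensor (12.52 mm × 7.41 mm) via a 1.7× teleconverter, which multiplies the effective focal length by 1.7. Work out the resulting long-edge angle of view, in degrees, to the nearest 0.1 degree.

6.9°

Effective focal length f = 61 × 1.7 = 103.7 mm.
α = 2·arctan(12.52 / (2 × 103.7)) = 2·arctan(0.06037) ≈ 6.9091°.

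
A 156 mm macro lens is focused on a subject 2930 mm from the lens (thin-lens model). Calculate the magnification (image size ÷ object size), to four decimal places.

Thin lens: 1/f = 1/dₒ + 1/dᵢ → 1/dᵢ = 1/156 − 1/2930 = 0.0060690 mm⁻¹, so dᵢ ≈ 164.7729 mm.
Magnification m = dᵢ/dₒ = 164.7729/2930 ≈ 0.05624.

0.0562×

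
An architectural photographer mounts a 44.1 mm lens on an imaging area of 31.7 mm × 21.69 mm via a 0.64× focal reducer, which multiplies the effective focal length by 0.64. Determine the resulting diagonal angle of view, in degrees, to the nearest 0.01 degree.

68.47°

Effective focal length f = 44.1 × 0.64 = 28.224 mm.
Sensor diagonal = √(31.7² + 21.69²) = √1475.3461 ≈ 38.4102 mm.
α = 2·arctan(38.410 / (2 × 28.224)) = 2·arctan(0.68045) ≈ 68.4669°.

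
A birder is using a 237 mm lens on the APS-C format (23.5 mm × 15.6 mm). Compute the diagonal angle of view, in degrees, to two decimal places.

6.81°

Sensor diagonal = √(23.5² + 15.6²) = √795.6100 ≈ 28.2066 mm.
Angle of view α = 2·arctan(d/2f) with d = 28.2066 mm and f = 237 mm.
d/2f = 0.05951; arctan(0.05951) ≈ 3.4055°, so α ≈ 6.8110°.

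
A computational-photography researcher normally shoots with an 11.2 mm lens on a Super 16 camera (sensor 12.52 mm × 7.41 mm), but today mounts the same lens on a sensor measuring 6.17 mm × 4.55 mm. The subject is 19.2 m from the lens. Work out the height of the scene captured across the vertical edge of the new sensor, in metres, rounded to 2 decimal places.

The focal length stays 11.2 mm; the relevant sensor dimension is now h = 4.55 mm. Object distance dₒ = 19.2 m = 19200 mm.
Thin-lens field height W = h·(dₒ − f)/f = 4.55 × (19200 − 11.2)/11.2 ≈ 7795.450 mm = 7.79545 m.

7.80 m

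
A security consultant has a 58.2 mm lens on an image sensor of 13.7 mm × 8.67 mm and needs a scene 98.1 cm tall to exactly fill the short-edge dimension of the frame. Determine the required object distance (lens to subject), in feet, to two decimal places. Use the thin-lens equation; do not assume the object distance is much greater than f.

W: 98.1 cm = 981 mm.
Magnification m = h/W = dᵢ/dₒ; combined with 1/f = 1/dₒ + 1/dᵢ this gives dₒ = f·(1 + W/h).
dₒ = 58.2 mm × (1 + 981/8.67) = 58.2 × 114.1488 ≈ 6643.460 mm = 6643.460/304.8 ft = 21.7961 ft.

21.80 ft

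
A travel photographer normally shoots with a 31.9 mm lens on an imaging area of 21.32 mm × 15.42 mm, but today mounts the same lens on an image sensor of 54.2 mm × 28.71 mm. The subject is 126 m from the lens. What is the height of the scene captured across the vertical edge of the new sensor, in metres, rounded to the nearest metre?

113 m

The focal length stays 31.9 mm; the relevant sensor dimension is now h = 28.71 mm. Object distance dₒ = 126 m = 126000 mm.
Thin-lens field height W = h·(dₒ − f)/f = 28.71 × (126000 − 31.9)/31.9 ≈ 113371.290 mm = 113.371 m.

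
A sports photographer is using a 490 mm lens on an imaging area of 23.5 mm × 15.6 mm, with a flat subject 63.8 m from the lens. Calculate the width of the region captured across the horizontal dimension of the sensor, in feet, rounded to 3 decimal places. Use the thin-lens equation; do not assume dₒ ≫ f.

9.962 ft

dₒ: 63.8 m = 63800 mm.
Similar triangles through the lens centre give W/dₒ = w/dᵢ; with 1/f = 1/dₒ + 1/dᵢ this gives W = w·(dₒ − f)/f.
W = 23.5 mm × (63800 − 490) / 490 = 23.5 × 129.2041 ≈ 3036.296 mm = 3036.296/304.8 ft = 9.9616 ft.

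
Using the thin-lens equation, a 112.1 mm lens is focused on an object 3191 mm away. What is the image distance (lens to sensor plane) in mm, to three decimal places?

1/dᵢ = 1/f − 1/dₒ = 1/112.1 − 1/3191 = 0.0086072 mm⁻¹.
dᵢ = 1/0.0086072 ≈ 116.1815 mm.

116.181 mm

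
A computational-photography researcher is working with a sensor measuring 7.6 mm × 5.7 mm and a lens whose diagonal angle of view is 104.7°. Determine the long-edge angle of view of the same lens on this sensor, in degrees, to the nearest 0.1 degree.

92.1°

Sensor diagonal = √(7.6² + 5.7²) = √90.2500 ≈ 9.5000 mm.
From the diagonal AOV: f = 9.5000 / (2·tan(52.35°)) = 9.5000 / 2.59237 ≈ 3.6646 mm.
Long-edge AOV = 2·arctan(7.6 / (2 × 3.6646)) = 2·arctan(1.03695) ≈ 92.0783°.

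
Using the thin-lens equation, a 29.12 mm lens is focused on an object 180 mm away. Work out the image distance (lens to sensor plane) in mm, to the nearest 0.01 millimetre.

34.74 mm

1/dᵢ = 1/f − 1/dₒ = 1/29.12 − 1/180 = 0.0287851 mm⁻¹.
dᵢ = 1/0.0287851 ≈ 34.7402 mm.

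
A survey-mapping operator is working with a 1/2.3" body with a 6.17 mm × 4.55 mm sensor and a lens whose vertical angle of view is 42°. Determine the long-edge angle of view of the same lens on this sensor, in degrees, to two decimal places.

55.00°

From the vertical AOV: f = 4.55 / (2·tan(21°)) = 4.55 / 0.76773 ≈ 5.9266 mm.
Long-edge AOV = 2·arctan(6.17 / (2 × 5.9266)) = 2·arctan(0.52054) ≈ 54.9972°.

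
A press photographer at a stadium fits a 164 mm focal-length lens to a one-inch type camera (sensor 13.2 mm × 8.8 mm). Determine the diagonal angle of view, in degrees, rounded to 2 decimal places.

5.54°

Sensor diagonal = √(13.2² + 8.8²) = √251.6800 ≈ 15.8644 mm.
Angle of view α = 2·arctan(d/2f) with d = 15.8644 mm and f = 164 mm.
d/2f = 0.04837; arctan(0.04837) ≈ 2.7691°, so α ≈ 5.5382°.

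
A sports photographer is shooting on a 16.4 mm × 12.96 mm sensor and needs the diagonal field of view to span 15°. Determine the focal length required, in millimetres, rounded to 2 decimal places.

79.39 mm

Sensor diagonal = √(16.4² + 12.96²) = √436.9216 ≈ 20.9027 mm.
From α = 2·arctan(d/2f) we get f = d / (2·tan(α/2)).
With d = 20.9027 mm and α/2 = 7.5°, tan(α/2) ≈ 0.13165, so f ≈ 20.9027 / 0.26330 ≈ 79.3858 mm.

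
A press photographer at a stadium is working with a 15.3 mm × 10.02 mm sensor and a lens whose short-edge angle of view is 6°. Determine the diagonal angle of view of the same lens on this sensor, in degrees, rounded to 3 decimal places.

From the short-edge AOV: f = 10.02 / (2·tan(3°)) = 10.02 / 0.10482 ≈ 95.5965 mm.
Sensor diagonal = √(15.3² + 10.02²) = √334.4904 ≈ 18.2891 mm.
Diagonal AOV = 2·arctan(18.2891 / (2 × 95.5965)) = 2·arctan(0.09566) ≈ 10.9283°.

10.928°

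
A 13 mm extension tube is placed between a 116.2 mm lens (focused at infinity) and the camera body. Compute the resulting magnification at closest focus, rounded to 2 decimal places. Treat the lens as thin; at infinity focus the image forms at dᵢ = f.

0.11×

The tube moves the image plane from f to f + e, so dᵢ = 116.2 + 13 = 129.2 mm. Focus is achieved when 1/f = 1/dₒ + 1/dᵢ, giving dₒ = 1/(1/f − 1/(f+e)).
Magnification m = dᵢ/dₒ = (f+e)·(1/f − 1/(f+e)) = e/f = 13/116.2 ≈ 0.1119.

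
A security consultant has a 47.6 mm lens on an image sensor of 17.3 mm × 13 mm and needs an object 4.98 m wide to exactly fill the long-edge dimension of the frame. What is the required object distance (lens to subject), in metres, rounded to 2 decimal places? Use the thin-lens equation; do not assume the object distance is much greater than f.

13.75 m

W: 4.98 m = 4980 mm.
Magnification m = w/W = dᵢ/dₒ; combined with 1/f = 1/dₒ + 1/dᵢ this gives dₒ = f·(1 + W/w).
dₒ = 47.6 mm × (1 + 4980/17.3) = 47.6 × 288.8613 ≈ 13749.797 mm = 13.7498 m.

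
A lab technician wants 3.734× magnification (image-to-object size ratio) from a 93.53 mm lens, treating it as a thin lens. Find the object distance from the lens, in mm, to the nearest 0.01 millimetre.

With m = dᵢ/dₒ and 1/f = 1/dₒ + 1/dᵢ, substituting dᵢ = m·dₒ gives 1/f = (1 + 1/m)/dₒ, hence dₒ = f·(1 + 1/m).
dₒ = 93.53 × (1 + 1/3.734) = 93.53 × 1.26781 ≈ 118.578 mm.

118.58 mm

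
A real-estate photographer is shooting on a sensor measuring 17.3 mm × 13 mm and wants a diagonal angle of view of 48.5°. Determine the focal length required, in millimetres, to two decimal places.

24.02 mm

Sensor diagonal = √(17.3² + 13²) = √468.2900 ≈ 21.6400 mm.
From α = 2·arctan(d/2f) we get f = d / (2·tan(α/2)).
With d = 21.6400 mm and α/2 = 24.25°, tan(α/2) ≈ 0.45047, so f ≈ 21.6400 / 0.90093 ≈ 24.0195 mm.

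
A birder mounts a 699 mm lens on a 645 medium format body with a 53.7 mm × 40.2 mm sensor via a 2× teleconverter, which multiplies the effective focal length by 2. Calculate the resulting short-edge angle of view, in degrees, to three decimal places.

Effective focal length f = 699 × 2 = 1398 mm.
α = 2·arctan(40.2 / (2 × 1398)) = 2·arctan(0.01438) ≈ 1.6474°.

1.647°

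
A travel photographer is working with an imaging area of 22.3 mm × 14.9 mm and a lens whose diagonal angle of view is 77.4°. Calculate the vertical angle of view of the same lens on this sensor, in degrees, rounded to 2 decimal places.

Sensor diagonal = √(22.3² + 14.9²) = √719.3000 ≈ 26.8198 mm.
From the diagonal AOV: f = 26.8198 / (2·tan(38.7°)) = 26.8198 / 1.60230 ≈ 16.7383 mm.
Vertical AOV = 2·arctan(14.9 / (2 × 16.7383)) = 2·arctan(0.44509) ≈ 47.9865°.

47.99°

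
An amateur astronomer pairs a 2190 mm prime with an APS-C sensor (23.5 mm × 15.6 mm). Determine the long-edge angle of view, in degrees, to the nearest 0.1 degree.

0.6°

Angle of view α = 2·arctan(w/2f) with w = 23.5 mm and f = 2190 mm.
w/2f = 0.00537; arctan(0.00537) ≈ 0.3074°, so α ≈ 0.6148°.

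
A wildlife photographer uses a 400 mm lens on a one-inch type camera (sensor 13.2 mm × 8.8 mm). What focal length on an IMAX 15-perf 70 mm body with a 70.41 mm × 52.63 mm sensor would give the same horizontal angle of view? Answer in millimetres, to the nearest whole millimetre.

2134 mm

Equal angle of view means equal width/f ratio, so f₂ = f₁ · (width₂/width₁) = 400 × 70.41/13.2.
f₂ = 400 × 5.33409 ≈ 2133.636 mm.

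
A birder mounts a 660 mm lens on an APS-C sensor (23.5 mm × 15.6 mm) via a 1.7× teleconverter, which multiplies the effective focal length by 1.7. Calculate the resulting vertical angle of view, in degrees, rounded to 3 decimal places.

0.797°

Effective focal length f = 660 × 1.7 = 1122 mm.
α = 2·arctan(15.6 / (2 × 1122)) = 2·arctan(0.00695) ≈ 0.7966°.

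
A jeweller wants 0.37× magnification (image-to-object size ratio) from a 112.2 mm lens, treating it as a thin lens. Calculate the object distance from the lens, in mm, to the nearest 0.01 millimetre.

With m = dᵢ/dₒ and 1/f = 1/dₒ + 1/dᵢ, substituting dᵢ = m·dₒ gives 1/f = (1 + 1/m)/dₒ, hence dₒ = f·(1 + 1/m).
dₒ = 112.2 × (1 + 1/0.37) = 112.2 × 3.70270 ≈ 415.443 mm.

415.44 mm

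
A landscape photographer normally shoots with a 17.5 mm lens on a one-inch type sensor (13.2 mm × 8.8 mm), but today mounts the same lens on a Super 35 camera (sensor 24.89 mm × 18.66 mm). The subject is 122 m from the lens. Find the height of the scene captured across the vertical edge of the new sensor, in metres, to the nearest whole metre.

The focal length stays 17.5 mm; the relevant sensor dimension is now h = 18.66 mm. Object distance dₒ = 122 m = 122000 mm.
Thin-lens field height W = h·(dₒ − f)/f = 18.66 × (122000 − 17.5)/17.5 ≈ 130068.197 mm = 130.068 m.

130 m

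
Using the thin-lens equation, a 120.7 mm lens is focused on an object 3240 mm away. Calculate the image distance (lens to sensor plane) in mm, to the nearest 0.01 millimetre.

1/dᵢ = 1/f − 1/dₒ = 1/120.7 − 1/3240 = 0.0079764 mm⁻¹.
dᵢ = 1/0.0079764 ≈ 125.3704 mm.

125.37 mm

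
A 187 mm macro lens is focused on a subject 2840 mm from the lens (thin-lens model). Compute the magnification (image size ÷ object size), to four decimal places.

0.0705×

Thin lens: 1/f = 1/dₒ + 1/dᵢ → 1/dᵢ = 1/187 − 1/2840 = 0.0049955 mm⁻¹, so dᵢ ≈ 200.1809 mm.
Magnification m = dᵢ/dₒ = 200.1809/2840 ≈ 0.07049.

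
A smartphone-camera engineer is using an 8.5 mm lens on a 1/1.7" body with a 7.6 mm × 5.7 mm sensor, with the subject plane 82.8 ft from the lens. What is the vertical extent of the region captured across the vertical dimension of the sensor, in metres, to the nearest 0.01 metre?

dₒ: 82.8 ft × 304.8 mm/ft = 25237.44 mm.
Similar triangles through the lens centre give W/dₒ = h/dᵢ; with 1/f = 1/dₒ + 1/dᵢ this gives W = h·(dₒ − f)/f.
W = 5.7 mm × (25237.4 − 8.5) / 8.5 = 5.7 × 2968.1105 ≈ 16918.230 mm = 16.9182 m.

16.92 m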